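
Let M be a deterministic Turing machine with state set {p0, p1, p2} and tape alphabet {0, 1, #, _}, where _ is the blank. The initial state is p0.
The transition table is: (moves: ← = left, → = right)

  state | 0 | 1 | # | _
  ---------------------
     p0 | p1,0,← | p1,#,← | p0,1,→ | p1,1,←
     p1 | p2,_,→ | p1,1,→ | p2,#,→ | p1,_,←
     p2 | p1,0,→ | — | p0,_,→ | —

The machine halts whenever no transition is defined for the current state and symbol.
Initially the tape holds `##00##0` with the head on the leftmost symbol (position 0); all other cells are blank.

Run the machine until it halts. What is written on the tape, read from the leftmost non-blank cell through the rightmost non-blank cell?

11_0#_0

state=p0 head=0 tape=[#]#00##0   (p0,#)→(p0,1,→)
state=p0 head=1 tape=1[#]00##0   (p0,#)→(p0,1,→)
state=p0 head=2 tape=11[0]0##0   (p0,0)→(p1,0,←)
state=p1 head=1 tape=1[1]00##0   (p1,1)→(p1,1,→)
state=p1 head=2 tape=11[0]0##0   (p1,0)→(p2,_,→)
state=p2 head=3 tape=11_[0]##0   (p2,0)→(p1,0,→)
state=p1 head=4 tape=11_0[#]#0   (p1,#)→(p2,#,→)
state=p2 head=5 tape=11_0#[#]0   (p2,#)→(p0,_,→)
state=p0 head=6 tape=11_0#_[0]   (p0,0)→(p1,0,←)
state=p1 head=5 tape=11_0#[_]0   (p1,_)→(p1,_,←)
state=p1 head=4 tape=11_0[#]_0   (p1,#)→(p2,#,→)
state=p2 head=5 tape=11_0#[_]0
The non-blank tape span at halt is 11_0#_0.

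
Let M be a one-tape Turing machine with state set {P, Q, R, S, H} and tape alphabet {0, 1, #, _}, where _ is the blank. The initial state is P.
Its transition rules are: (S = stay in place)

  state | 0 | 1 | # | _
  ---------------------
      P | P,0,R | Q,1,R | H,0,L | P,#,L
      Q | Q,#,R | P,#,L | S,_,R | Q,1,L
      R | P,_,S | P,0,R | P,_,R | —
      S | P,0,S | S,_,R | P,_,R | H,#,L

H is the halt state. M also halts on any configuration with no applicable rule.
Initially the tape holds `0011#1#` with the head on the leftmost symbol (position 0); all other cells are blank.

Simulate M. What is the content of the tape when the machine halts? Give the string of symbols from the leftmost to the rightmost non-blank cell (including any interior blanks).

P | [0]011#1#_   read 0 → write 0, move R, go to P
P | 0[0]11#1#_   read 0 → write 0, move R, go to P
P | 00[1]1#1#_   read 1 → write 1, move R, go to Q
Q | 001[1]#1#_   read 1 → write #, move L, go to P
P | 00[1]##1#_   read 1 → write 1, move R, go to Q
Q | 001[#]#1#_   read # → write _, move R, go to S
S | 001_[#]1#_   read # → write _, move R, go to P
P | 001__[1]#_   read 1 → write 1, move R, go to Q
Q | 001__1[#]_   read # → write _, move R, go to S
S | 001__1_[_]   read _ → write #, move L, go to H
H | 001__1[_]#
The non-blank tape span at halt is 001__1_#.

001__1_#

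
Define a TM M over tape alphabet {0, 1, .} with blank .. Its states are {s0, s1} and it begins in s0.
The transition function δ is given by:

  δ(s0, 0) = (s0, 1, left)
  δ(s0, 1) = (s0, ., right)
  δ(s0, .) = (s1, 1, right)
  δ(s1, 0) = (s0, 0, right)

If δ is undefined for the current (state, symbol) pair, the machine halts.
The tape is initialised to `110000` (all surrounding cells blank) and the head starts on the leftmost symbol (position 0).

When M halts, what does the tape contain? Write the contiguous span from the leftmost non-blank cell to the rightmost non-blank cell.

state=s0 head=0 tape=[1]10000   (s0,1)→(s0,.,right)
state=s0 head=1 tape=.[1]0000   (s0,1)→(s0,.,right)
state=s0 head=2 tape=..[0]000   (s0,0)→(s0,1,left)
state=s0 head=1 tape=.[.]1000   (s0,.)→(s1,1,right)
state=s1 head=2 tape=.1[1]000
The non-blank tape span at halt is 11000.

11000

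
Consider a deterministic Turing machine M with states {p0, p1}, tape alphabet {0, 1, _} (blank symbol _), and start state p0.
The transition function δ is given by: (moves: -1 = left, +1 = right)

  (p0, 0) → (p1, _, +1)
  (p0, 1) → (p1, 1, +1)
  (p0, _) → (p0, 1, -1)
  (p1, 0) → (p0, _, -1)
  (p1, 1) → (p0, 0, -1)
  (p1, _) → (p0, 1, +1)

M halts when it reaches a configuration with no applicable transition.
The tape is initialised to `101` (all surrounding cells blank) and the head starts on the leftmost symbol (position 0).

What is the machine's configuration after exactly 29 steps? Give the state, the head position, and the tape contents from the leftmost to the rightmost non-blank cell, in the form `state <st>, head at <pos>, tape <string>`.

state=p0 head=0 tape=[1]01_____   (p0,1)→(p1,1,+1)
state=p1 head=1 tape=1[0]1_____   (p1,0)→(p0,_,-1)
state=p0 head=0 tape=[1]_1_____   (p0,1)→(p1,1,+1)
state=p1 head=1 tape=1[_]1_____   (p1,_)→(p0,1,+1)
state=p0 head=2 tape=11[1]_____   (p0,1)→(p1,1,+1)
state=p1 head=3 tape=111[_]____   (p1,_)→(p0,1,+1)
state=p0 head=4 tape=1111[_]___   (p0,_)→(p0,1,-1)
state=p0 head=3 tape=111[1]1___   (p0,1)→(p1,1,+1)
state=p1 head=4 tape=1111[1]___   (p1,1)→(p0,0,-1)
state=p0 head=3 tape=111[1]0___   (p0,1)→(p1,1,+1)
state=p1 head=4 tape=1111[0]___   (p1,0)→(p0,_,-1)
state=p0 head=3 tape=111[1]____   (p0,1)→(p1,1,+1)
state=p1 head=4 tape=1111[_]___   (p1,_)→(p0,1,+1)
state=p0 head=5 tape=11111[_]__   (p0,_)→(p0,1,-1)
state=p0 head=4 tape=1111[1]1__   (p0,1)→(p1,1,+1)
state=p1 head=5 tape=11111[1]__   (p1,1)→(p0,0,-1)
state=p0 head=4 tape=1111[1]0__   (p0,1)→(p1,1,+1)
state=p1 head=5 tape=11111[0]__   (p1,0)→(p0,_,-1)
state=p0 head=4 tape=1111[1]___   (p0,1)→(p1,1,+1)
state=p1 head=5 tape=11111[_]__   (p1,_)→(p0,1,+1)
state=p0 head=6 tape=111111[_]_   (p0,_)→(p0,1,-1)
state=p0 head=5 tape=11111[1]1_   (p0,1)→(p1,1,+1)
state=p1 head=6 tape=111111[1]_   (p1,1)→(p0,0,-1)
state=p0 head=5 tape=11111[1]0_   (p0,1)→(p1,1,+1)
state=p1 head=6 tape=111111[0]_   (p1,0)→(p0,_,-1)
state=p0 head=5 tape=11111[1]__   (p0,1)→(p1,1,+1)
state=p1 head=6 tape=111111[_]_   (p1,_)→(p0,1,+1)
state=p0 head=7 tape=1111111[_]   (p0,_)→(p0,1,-1)
state=p0 head=6 tape=111111[1]1   (p0,1)→(p1,1,+1)
state=p1 head=7 tape=1111111[1]
After 29 steps: state p1, head at 7, tape 11111111.

state p1, head at 7, tape 11111111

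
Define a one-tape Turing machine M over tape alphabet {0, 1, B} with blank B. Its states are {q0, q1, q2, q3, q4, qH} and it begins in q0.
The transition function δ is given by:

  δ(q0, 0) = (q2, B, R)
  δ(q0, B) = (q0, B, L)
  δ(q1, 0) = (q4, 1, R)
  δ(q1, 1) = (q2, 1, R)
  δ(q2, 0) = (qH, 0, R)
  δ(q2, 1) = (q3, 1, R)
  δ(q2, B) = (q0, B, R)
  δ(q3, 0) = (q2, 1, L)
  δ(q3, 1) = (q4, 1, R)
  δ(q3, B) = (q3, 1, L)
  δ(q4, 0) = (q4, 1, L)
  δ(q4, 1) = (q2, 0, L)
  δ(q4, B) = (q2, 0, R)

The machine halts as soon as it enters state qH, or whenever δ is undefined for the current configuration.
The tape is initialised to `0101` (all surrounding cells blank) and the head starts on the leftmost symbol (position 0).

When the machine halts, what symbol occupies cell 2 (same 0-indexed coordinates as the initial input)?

state=q0 head=0 tape=[0]101BBB   (q0,0)→(q2,B,R)
state=q2 head=1 tape=B[1]01BBB   (q2,1)→(q3,1,R)
state=q3 head=2 tape=B1[0]1BBB   (q3,0)→(q2,1,L)
state=q2 head=1 tape=B[1]11BBB   (q2,1)→(q3,1,R)
state=q3 head=2 tape=B1[1]1BBB   (q3,1)→(q4,1,R)
state=q4 head=3 tape=B11[1]BBB   (q4,1)→(q2,0,L)
state=q2 head=2 tape=B1[1]0BBB   (q2,1)→(q3,1,R)
state=q3 head=3 tape=B11[0]BBB   (q3,0)→(q2,1,L)
state=q2 head=2 tape=B1[1]1BBB   (q2,1)→(q3,1,R)
state=q3 head=3 tape=B11[1]BBB   (q3,1)→(q4,1,R)
state=q4 head=4 tape=B111[B]BB   (q4,B)→(q2,0,R)
state=q2 head=5 tape=B1110[B]B   (q2,B)→(q0,B,R)
state=q0 head=6 tape=B1110B[B]   (q0,B)→(q0,B,L)
state=q0 head=5 tape=B1110[B]B   (q0,B)→(q0,B,L)
state=q0 head=4 tape=B111[0]BB   (q0,0)→(q2,B,R)
state=q2 head=5 tape=B111B[B]B   (q2,B)→(q0,B,R)
state=q0 head=6 tape=B111BB[B]   (q0,B)→(q0,B,L)
state=q0 head=5 tape=B111B[B]B   (q0,B)→(q0,B,L)
state=q0 head=4 tape=B111[B]BB   (q0,B)→(q0,B,L)
state=q0 head=3 tape=B11[1]BBB
Cell 2 holds 1 when M halts.

1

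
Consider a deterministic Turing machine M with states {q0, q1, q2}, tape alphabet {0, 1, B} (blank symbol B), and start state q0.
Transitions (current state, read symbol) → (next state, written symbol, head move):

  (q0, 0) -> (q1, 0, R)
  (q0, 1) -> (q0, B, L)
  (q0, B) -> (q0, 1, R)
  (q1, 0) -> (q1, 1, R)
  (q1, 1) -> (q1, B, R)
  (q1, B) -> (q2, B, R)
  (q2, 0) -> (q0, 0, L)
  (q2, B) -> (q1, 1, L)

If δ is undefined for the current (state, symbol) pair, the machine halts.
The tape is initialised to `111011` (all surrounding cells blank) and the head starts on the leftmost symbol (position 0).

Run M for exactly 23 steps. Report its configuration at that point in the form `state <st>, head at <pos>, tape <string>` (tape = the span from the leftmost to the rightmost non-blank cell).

state q1, head at 5, tape 1111110B1

q0 | BBB[1]11011   read 1 → write B, move L, go to q0
q0 | BB[B]B11011   read B → write 1, move R, go to q0
q0 | BB1[B]11011   read B → write 1, move R, go to q0
q0 | BB11[1]1011   read 1 → write B, move L, go to q0
q0 | BB1[1]B1011   read 1 → write B, move L, go to q0
q0 | BB[1]BB1011   read 1 → write B, move L, go to q0
q0 | B[B]BBB1011   read B → write 1, move R, go to q0
q0 | B1[B]BB1011   read B → write 1, move R, go to q0
q0 | B11[B]B1011   read B → write 1, move R, go to q0
q0 | B111[B]1011   read B → write 1, move R, go to q0
q0 | B1111[1]011   read 1 → write B, move L, go to q0
q0 | B111[1]B011   read 1 → write B, move L, go to q0
q0 | B11[1]BB011   read 1 → write B, move L, go to q0
q0 | B1[1]BBB011   read 1 → write B, move L, go to q0
q0 | B[1]BBBB011   read 1 → write B, move L, go to q0
q0 | [B]BBBBB011   read B → write 1, move R, go to q0
q0 | 1[B]BBBB011   read B → write 1, move R, go to q0
q0 | 11[B]BBB011   read B → write 1, move R, go to q0
q0 | 111[B]BB011   read B → write 1, move R, go to q0
q0 | 1111[B]B011   read B → write 1, move R, go to q0
q0 | 11111[B]011   read B → write 1, move R, go to q0
q0 | 111111[0]11   read 0 → write 0, move R, go to q1
q1 | 1111110[1]1   read 1 → write B, move R, go to q1
q1 | 1111110B[1]
After 23 steps: state q1, head at 5, tape 1111110B1.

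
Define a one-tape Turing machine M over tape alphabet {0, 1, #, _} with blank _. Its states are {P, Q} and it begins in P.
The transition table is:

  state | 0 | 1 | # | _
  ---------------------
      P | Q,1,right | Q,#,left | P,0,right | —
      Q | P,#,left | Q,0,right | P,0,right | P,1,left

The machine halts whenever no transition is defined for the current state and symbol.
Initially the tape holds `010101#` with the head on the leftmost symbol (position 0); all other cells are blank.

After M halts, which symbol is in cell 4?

state=P head=0 tape=[0]10101#_   (P,0)→(Q,1,right)
state=Q head=1 tape=1[1]0101#_   (Q,1)→(Q,0,right)
state=Q head=2 tape=10[0]101#_   (Q,0)→(P,#,left)
state=P head=1 tape=1[0]#101#_   (P,0)→(Q,1,right)
state=Q head=2 tape=11[#]101#_   (Q,#)→(P,0,right)
state=P head=3 tape=110[1]01#_   (P,1)→(Q,#,left)
state=Q head=2 tape=11[0]#01#_   (Q,0)→(P,#,left)
state=P head=1 tape=1[1]##01#_   (P,1)→(Q,#,left)
state=Q head=0 tape=[1]###01#_   (Q,1)→(Q,0,right)
state=Q head=1 tape=0[#]##01#_   (Q,#)→(P,0,right)
state=P head=2 tape=00[#]#01#_   (P,#)→(P,0,right)
state=P head=3 tape=000[#]01#_   (P,#)→(P,0,right)
state=P head=4 tape=0000[0]1#_   (P,0)→(Q,1,right)
state=Q head=5 tape=00001[1]#_   (Q,1)→(Q,0,right)
state=Q head=6 tape=000010[#]_   (Q,#)→(P,0,right)
state=P head=7 tape=0000100[_]
Cell 4 holds 1 when M halts.

1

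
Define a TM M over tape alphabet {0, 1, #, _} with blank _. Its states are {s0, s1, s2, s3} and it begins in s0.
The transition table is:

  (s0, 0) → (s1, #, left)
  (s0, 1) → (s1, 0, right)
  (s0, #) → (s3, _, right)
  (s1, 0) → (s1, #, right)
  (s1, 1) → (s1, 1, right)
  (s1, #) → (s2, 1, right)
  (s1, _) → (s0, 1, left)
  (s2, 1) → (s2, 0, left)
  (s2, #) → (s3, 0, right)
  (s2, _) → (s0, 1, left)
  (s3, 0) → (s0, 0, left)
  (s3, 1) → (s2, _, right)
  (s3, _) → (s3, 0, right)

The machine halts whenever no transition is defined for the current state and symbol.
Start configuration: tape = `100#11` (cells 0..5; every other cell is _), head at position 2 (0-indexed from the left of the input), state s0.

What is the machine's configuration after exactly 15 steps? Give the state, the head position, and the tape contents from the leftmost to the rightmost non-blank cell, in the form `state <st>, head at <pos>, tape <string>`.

state s0, head at 1, tape 100000

state=s0 head=2 tape=10[0]#11   (s0,0)→(s1,#,left)
state=s1 head=1 tape=1[0]##11   (s1,0)→(s1,#,right)
state=s1 head=2 tape=1#[#]#11   (s1,#)→(s2,1,right)
state=s2 head=3 tape=1#1[#]11   (s2,#)→(s3,0,right)
state=s3 head=4 tape=1#10[1]1   (s3,1)→(s2,_,right)
state=s2 head=5 tape=1#10_[1]   (s2,1)→(s2,0,left)
state=s2 head=4 tape=1#10[_]0   (s2,_)→(s0,1,left)
state=s0 head=3 tape=1#1[0]10   (s0,0)→(s1,#,left)
state=s1 head=2 tape=1#[1]#10   (s1,1)→(s1,1,right)
state=s1 head=3 tape=1#1[#]10   (s1,#)→(s2,1,right)
state=s2 head=4 tape=1#11[1]0   (s2,1)→(s2,0,left)
state=s2 head=3 tape=1#1[1]00   (s2,1)→(s2,0,left)
state=s2 head=2 tape=1#[1]000   (s2,1)→(s2,0,left)
state=s2 head=1 tape=1[#]0000   (s2,#)→(s3,0,right)
state=s3 head=2 tape=10[0]000   (s3,0)→(s0,0,left)
state=s0 head=1 tape=1[0]0000
After 15 steps: state s0, head at 1, tape 100000.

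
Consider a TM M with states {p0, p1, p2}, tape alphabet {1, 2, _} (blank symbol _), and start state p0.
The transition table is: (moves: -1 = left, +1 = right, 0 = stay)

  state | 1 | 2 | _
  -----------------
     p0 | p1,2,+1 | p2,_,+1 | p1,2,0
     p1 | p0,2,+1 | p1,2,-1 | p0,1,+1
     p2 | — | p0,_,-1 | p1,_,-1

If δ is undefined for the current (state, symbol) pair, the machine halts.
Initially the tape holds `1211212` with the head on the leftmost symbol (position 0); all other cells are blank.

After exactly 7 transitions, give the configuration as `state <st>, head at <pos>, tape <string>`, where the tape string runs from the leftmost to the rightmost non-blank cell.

state p1, head at 0, tape 12_11212

p0 | _[1]211212   read 1 → write 2, move +1, go to p1
p1 | _2[2]11212   read 2 → write 2, move -1, go to p1
p1 | _[2]211212   read 2 → write 2, move -1, go to p1
p1 | [_]2211212   read _ → write 1, move +1, go to p0
p0 | 1[2]211212   read 2 → write _, move +1, go to p2
p2 | 1_[2]11212   read 2 → write _, move -1, go to p0
p0 | 1[_]_11212   read _ → write 2, move 0, go to p1
p1 | 1[2]_11212
After 7 steps: state p1, head at 0, tape 12_11212.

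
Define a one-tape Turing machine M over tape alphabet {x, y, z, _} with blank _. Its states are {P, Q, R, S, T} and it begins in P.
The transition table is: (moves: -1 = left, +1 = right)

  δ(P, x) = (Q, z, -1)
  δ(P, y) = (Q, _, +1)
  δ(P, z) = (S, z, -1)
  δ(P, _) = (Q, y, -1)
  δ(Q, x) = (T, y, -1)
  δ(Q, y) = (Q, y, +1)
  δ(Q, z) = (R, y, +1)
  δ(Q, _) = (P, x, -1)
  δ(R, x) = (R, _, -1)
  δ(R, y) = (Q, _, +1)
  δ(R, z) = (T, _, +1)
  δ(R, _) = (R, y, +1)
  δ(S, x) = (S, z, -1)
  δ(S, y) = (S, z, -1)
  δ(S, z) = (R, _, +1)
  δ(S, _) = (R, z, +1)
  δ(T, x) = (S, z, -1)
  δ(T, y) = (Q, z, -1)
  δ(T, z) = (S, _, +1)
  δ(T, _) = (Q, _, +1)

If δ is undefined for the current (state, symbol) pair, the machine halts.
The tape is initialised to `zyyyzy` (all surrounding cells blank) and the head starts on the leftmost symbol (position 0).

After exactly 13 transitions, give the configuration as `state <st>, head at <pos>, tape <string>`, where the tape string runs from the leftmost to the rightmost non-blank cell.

P | __[z]yyyzy   read z → write z, move -1, go to S
S | _[_]zyyyzy   read _ → write z, move +1, go to R
R | _z[z]yyyzy   read z → write _, move +1, go to T
T | _z_[y]yyzy   read y → write z, move -1, go to Q
Q | _z[_]zyyzy   read _ → write x, move -1, go to P
P | _[z]xzyyzy   read z → write z, move -1, go to S
S | [_]zxzyyzy   read _ → write z, move +1, go to R
R | z[z]xzyyzy   read z → write _, move +1, go to T
T | z_[x]zyyzy   read x → write z, move -1, go to S
S | z[_]zzyyzy   read _ → write z, move +1, go to R
R | zz[z]zyyzy   read z → write _, move +1, go to T
T | zz_[z]yyzy   read z → write _, move +1, go to S
S | zz__[y]yzy   read y → write z, move -1, go to S
S | zz_[_]zyzy
After 13 steps: state S, head at 1, tape zz__zyzy.

state S, head at 1, tape zz__zyzy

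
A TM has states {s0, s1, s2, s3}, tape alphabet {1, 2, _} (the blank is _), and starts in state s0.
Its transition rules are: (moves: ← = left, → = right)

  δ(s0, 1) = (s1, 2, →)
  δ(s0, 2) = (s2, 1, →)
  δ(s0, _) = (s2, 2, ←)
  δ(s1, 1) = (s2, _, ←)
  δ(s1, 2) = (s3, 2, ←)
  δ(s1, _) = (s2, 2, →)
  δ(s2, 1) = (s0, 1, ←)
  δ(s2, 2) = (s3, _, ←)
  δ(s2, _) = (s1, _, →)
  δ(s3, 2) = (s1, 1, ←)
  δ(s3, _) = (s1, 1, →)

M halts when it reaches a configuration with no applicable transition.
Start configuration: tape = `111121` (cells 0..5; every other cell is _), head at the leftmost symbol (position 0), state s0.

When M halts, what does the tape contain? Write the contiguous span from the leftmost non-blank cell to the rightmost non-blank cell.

s0 | _[1]11121   read 1 → write 2, move →, go to s1
s1 | _2[1]1121   read 1 → write _, move ←, go to s2
s2 | _[2]_1121   read 2 → write _, move ←, go to s3
s3 | [_]__1121   read _ → write 1, move →, go to s1
s1 | 1[_]_1121   read _ → write 2, move →, go to s2
s2 | 12[_]1121   read _ → write _, move →, go to s1
s1 | 12_[1]121   read 1 → write _, move ←, go to s2
s2 | 12[_]_121   read _ → write _, move →, go to s1
s1 | 12_[_]121   read _ → write 2, move →, go to s2
s2 | 12_2[1]21   read 1 → write 1, move ←, go to s0
s0 | 12_[2]121   read 2 → write 1, move →, go to s2
s2 | 12_1[1]21   read 1 → write 1, move ←, go to s0
s0 | 12_[1]121   read 1 → write 2, move →, go to s1
s1 | 12_2[1]21   read 1 → write _, move ←, go to s2
s2 | 12_[2]_21   read 2 → write _, move ←, go to s3
s3 | 12[_]__21   read _ → write 1, move →, go to s1
s1 | 121[_]_21   read _ → write 2, move →, go to s2
s2 | 1212[_]21   read _ → write _, move →, go to s1
s1 | 1212_[2]1   read 2 → write 2, move ←, go to s3
s3 | 1212[_]21   read _ → write 1, move →, go to s1
s1 | 12121[2]1   read 2 → write 2, move ←, go to s3
s3 | 1212[1]21
The non-blank tape span at halt is 1212121.

1212121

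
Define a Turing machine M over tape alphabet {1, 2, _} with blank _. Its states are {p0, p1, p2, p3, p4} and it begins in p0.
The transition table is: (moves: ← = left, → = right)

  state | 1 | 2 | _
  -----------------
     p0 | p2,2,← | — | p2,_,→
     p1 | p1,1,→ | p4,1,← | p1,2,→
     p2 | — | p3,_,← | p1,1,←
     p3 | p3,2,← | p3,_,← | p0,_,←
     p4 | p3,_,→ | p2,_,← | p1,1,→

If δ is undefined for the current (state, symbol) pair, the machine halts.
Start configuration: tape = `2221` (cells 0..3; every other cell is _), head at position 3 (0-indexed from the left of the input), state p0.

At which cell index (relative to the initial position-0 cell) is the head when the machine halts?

-3

state=p0 head=3 tape=____222[1]   (p0,1)→(p2,2,←)
state=p2 head=2 tape=____22[2]2   (p2,2)→(p3,_,←)
state=p3 head=1 tape=____2[2]_2   (p3,2)→(p3,_,←)
state=p3 head=0 tape=____[2]__2   (p3,2)→(p3,_,←)
state=p3 head=-1 tape=___[_]___2   (p3,_)→(p0,_,←)
state=p0 head=-2 tape=__[_]____2   (p0,_)→(p2,_,→)
state=p2 head=-1 tape=___[_]___2   (p2,_)→(p1,1,←)
state=p1 head=-2 tape=__[_]1___2   (p1,_)→(p1,2,→)
state=p1 head=-1 tape=__2[1]___2   (p1,1)→(p1,1,→)
state=p1 head=0 tape=__21[_]__2   (p1,_)→(p1,2,→)
state=p1 head=1 tape=__212[_]_2   (p1,_)→(p1,2,→)
state=p1 head=2 tape=__2122[_]2   (p1,_)→(p1,2,→)
state=p1 head=3 tape=__21222[2]   (p1,2)→(p4,1,←)
state=p4 head=2 tape=__2122[2]1   (p4,2)→(p2,_,←)
state=p2 head=1 tape=__212[2]_1   (p2,2)→(p3,_,←)
state=p3 head=0 tape=__21[2]__1   (p3,2)→(p3,_,←)
state=p3 head=-1 tape=__2[1]___1   (p3,1)→(p3,2,←)
state=p3 head=-2 tape=__[2]2___1   (p3,2)→(p3,_,←)
state=p3 head=-3 tape=_[_]_2___1   (p3,_)→(p0,_,←)
state=p0 head=-4 tape=[_]__2___1   (p0,_)→(p2,_,→)
state=p2 head=-3 tape=_[_]_2___1   (p2,_)→(p1,1,←)
state=p1 head=-4 tape=[_]1_2___1   (p1,_)→(p1,2,→)
state=p1 head=-3 tape=2[1]_2___1   (p1,1)→(p1,1,→)
state=p1 head=-2 tape=21[_]2___1   (p1,_)→(p1,2,→)
state=p1 head=-1 tape=212[2]___1   (p1,2)→(p4,1,←)
state=p4 head=-2 tape=21[2]1___1   (p4,2)→(p2,_,←)
state=p2 head=-3 tape=2[1]_1___1
At halt the head is at cell -3.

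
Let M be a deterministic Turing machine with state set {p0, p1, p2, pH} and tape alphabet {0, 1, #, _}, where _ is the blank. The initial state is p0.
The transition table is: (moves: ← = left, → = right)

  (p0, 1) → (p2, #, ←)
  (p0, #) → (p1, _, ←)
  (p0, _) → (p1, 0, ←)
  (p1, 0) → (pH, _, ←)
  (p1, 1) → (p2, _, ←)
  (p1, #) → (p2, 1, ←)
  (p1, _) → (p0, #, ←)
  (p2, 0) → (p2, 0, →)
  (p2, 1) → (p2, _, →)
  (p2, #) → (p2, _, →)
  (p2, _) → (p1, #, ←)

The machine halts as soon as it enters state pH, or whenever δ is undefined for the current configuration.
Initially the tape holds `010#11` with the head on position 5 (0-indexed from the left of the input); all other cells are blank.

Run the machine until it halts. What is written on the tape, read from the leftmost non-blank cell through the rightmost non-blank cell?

010__0##

p0 | 010#1[1]__   read 1 → write #, move ←, go to p2
p2 | 010#[1]#__   read 1 → write _, move →, go to p2
p2 | 010#_[#]__   read # → write _, move →, go to p2
p2 | 010#__[_]_   read _ → write #, move ←, go to p1
p1 | 010#_[_]#_   read _ → write #, move ←, go to p0
p0 | 010#[_]##_   read _ → write 0, move ←, go to p1
p1 | 010[#]0##_   read # → write 1, move ←, go to p2
p2 | 01[0]10##_   read 0 → write 0, move →, go to p2
p2 | 010[1]0##_   read 1 → write _, move →, go to p2
p2 | 010_[0]##_   read 0 → write 0, move →, go to p2
p2 | 010_0[#]#_   read # → write _, move →, go to p2
p2 | 010_0_[#]_   read # → write _, move →, go to p2
p2 | 010_0__[_]   read _ → write #, move ←, go to p1
p1 | 010_0_[_]#   read _ → write #, move ←, go to p0
p0 | 010_0[_]##   read _ → write 0, move ←, go to p1
p1 | 010_[0]0##   read 0 → write _, move ←, go to pH
pH | 010[_]_0##
The non-blank tape span at halt is 010__0##.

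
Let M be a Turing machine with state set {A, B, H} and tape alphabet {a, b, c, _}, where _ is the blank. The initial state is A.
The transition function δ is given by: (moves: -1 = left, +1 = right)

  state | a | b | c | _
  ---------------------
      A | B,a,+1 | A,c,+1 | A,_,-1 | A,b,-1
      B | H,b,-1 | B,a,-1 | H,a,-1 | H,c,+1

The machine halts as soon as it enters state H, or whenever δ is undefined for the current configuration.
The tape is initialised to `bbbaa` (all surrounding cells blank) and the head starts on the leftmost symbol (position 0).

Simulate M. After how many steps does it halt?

5

A | [b]bbaa   read b → write c, move +1, go to A
A | c[b]baa   read b → write c, move +1, go to A
A | cc[b]aa   read b → write c, move +1, go to A
A | ccc[a]a   read a → write a, move +1, go to B
B | ccca[a]   read a → write b, move -1, go to H
H | ccc[a]b
M halts after 5 transitions.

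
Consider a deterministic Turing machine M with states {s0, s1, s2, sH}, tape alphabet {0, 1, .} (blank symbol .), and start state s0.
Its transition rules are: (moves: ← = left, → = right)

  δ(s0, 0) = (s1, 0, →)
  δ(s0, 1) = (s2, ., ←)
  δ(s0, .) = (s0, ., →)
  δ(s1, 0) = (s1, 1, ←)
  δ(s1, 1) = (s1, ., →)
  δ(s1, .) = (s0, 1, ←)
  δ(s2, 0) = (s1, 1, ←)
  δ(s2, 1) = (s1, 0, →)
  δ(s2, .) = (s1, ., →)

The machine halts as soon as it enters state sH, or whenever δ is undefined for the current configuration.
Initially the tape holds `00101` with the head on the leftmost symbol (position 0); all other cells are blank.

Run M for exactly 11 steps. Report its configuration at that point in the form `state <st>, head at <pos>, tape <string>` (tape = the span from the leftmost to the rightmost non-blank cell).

state=s0 head=0 tape=..[0]0101   (s0,0)→(s1,0,→)
state=s1 head=1 tape=..0[0]101   (s1,0)→(s1,1,←)
state=s1 head=0 tape=..[0]1101   (s1,0)→(s1,1,←)
state=s1 head=-1 tape=.[.]11101   (s1,.)→(s0,1,←)
state=s0 head=-2 tape=[.]111101   (s0,.)→(s0,.,→)
state=s0 head=-1 tape=.[1]11101   (s0,1)→(s2,.,←)
state=s2 head=-2 tape=[.].11101   (s2,.)→(s1,.,→)
state=s1 head=-1 tape=.[.]11101   (s1,.)→(s0,1,←)
state=s0 head=-2 tape=[.]111101   (s0,.)→(s0,.,→)
state=s0 head=-1 tape=.[1]11101   (s0,1)→(s2,.,←)
state=s2 head=-2 tape=[.].11101   (s2,.)→(s1,.,→)
state=s1 head=-1 tape=.[.]11101
After 11 steps: state s1, head at -1, tape 11101.

state s1, head at -1, tape 11101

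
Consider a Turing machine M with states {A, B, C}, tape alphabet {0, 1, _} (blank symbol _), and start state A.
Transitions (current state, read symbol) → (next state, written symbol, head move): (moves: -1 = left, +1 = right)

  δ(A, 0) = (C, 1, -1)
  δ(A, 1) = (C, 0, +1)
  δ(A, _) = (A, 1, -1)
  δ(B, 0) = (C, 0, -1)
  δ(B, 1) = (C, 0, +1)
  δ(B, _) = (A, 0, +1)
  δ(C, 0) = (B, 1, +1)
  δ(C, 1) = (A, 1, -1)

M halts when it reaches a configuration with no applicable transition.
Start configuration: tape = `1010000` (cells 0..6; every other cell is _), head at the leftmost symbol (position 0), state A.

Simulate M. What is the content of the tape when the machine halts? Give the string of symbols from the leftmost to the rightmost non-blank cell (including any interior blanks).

state=A head=0 tape=_[1]010000   (A,1)→(C,0,+1)
state=C head=1 tape=_0[0]10000   (C,0)→(B,1,+1)
state=B head=2 tape=_01[1]0000   (B,1)→(C,0,+1)
state=C head=3 tape=_010[0]000   (C,0)→(B,1,+1)
state=B head=4 tape=_0101[0]00   (B,0)→(C,0,-1)
state=C head=3 tape=_010[1]000   (C,1)→(A,1,-1)
state=A head=2 tape=_01[0]1000   (A,0)→(C,1,-1)
state=C head=1 tape=_0[1]11000   (C,1)→(A,1,-1)
state=A head=0 tape=_[0]111000   (A,0)→(C,1,-1)
state=C head=-1 tape=[_]1111000
The non-blank tape span at halt is 1111000.

1111000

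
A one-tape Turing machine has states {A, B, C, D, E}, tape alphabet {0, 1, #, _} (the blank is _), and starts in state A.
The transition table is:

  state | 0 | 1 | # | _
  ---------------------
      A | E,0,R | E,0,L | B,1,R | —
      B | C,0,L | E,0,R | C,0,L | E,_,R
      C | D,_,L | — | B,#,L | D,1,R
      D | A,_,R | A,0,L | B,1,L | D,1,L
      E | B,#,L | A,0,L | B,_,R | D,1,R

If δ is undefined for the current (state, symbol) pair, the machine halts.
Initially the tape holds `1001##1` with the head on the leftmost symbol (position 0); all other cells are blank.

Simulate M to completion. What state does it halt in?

A

state=A head=0 tape=_[1]001##1_   (A,1)→(E,0,L)
state=E head=-1 tape=[_]0001##1_   (E,_)→(D,1,R)
state=D head=0 tape=1[0]001##1_   (D,0)→(A,_,R)
state=A head=1 tape=1_[0]01##1_   (A,0)→(E,0,R)
state=E head=2 tape=1_0[0]1##1_   (E,0)→(B,#,L)
state=B head=1 tape=1_[0]#1##1_   (B,0)→(C,0,L)
state=C head=0 tape=1[_]0#1##1_   (C,_)→(D,1,R)
state=D head=1 tape=11[0]#1##1_   (D,0)→(A,_,R)
state=A head=2 tape=11_[#]1##1_   (A,#)→(B,1,R)
state=B head=3 tape=11_1[1]##1_   (B,1)→(E,0,R)
state=E head=4 tape=11_10[#]#1_   (E,#)→(B,_,R)
state=B head=5 tape=11_10_[#]1_   (B,#)→(C,0,L)
state=C head=4 tape=11_10[_]01_   (C,_)→(D,1,R)
state=D head=5 tape=11_101[0]1_   (D,0)→(A,_,R)
state=A head=6 tape=11_101_[1]_   (A,1)→(E,0,L)
state=E head=5 tape=11_101[_]0_   (E,_)→(D,1,R)
state=D head=6 tape=11_1011[0]_   (D,0)→(A,_,R)
state=A head=7 tape=11_1011_[_]
No transition is defined for (A, _); M halts in state A.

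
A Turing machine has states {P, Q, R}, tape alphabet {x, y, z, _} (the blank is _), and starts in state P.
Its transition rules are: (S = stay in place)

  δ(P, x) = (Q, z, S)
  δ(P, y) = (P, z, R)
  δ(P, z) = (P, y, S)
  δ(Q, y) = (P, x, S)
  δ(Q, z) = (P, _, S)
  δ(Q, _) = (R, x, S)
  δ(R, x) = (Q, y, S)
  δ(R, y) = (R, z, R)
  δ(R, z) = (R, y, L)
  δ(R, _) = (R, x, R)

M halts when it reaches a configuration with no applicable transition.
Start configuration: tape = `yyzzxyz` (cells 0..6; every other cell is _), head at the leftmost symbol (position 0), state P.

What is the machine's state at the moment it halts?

P

P | [y]yzzxyz   read y → write z, move R, go to P
P | z[y]zzxyz   read y → write z, move R, go to P
P | zz[z]zxyz   read z → write y, move S, go to P
P | zz[y]zxyz   read y → write z, move R, go to P
P | zzz[z]xyz   read z → write y, move S, go to P
P | zzz[y]xyz   read y → write z, move R, go to P
P | zzzz[x]yz   read x → write z, move S, go to Q
Q | zzzz[z]yz   read z → write _, move S, go to P
P | zzzz[_]yz
No transition is defined for (P, _); M halts in state P.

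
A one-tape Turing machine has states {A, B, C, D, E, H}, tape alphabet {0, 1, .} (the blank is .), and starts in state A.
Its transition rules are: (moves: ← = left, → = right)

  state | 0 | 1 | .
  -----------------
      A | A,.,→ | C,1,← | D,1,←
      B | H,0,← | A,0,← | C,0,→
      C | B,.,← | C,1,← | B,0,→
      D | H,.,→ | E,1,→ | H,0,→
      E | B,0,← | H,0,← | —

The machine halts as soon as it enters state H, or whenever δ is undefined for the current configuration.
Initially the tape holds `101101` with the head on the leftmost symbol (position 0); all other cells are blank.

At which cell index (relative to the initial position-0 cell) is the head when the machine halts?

A | .[1]01101.   read 1 → write 1, move ←, go to C
C | [.]101101.   read . → write 0, move →, go to B
B | 0[1]01101.   read 1 → write 0, move ←, go to A
A | [0]001101.   read 0 → write ., move →, go to A
A | .[0]01101.   read 0 → write ., move →, go to A
A | ..[0]1101.   read 0 → write ., move →, go to A
A | ...[1]101.   read 1 → write 1, move ←, go to C
C | ..[.]1101.   read . → write 0, move →, go to B
B | ..0[1]101.   read 1 → write 0, move ←, go to A
A | ..[0]0101.   read 0 → write ., move →, go to A
A | ...[0]101.   read 0 → write ., move →, go to A
A | ....[1]01.   read 1 → write 1, move ←, go to C
C | ...[.]101.   read . → write 0, move →, go to B
B | ...0[1]01.   read 1 → write 0, move ←, go to A
A | ...[0]001.   read 0 → write ., move →, go to A
A | ....[0]01.   read 0 → write ., move →, go to A
A | .....[0]1.   read 0 → write ., move →, go to A
A | ......[1].   read 1 → write 1, move ←, go to C
C | .....[.]1.   read . → write 0, move →, go to B
B | .....0[1].   read 1 → write 0, move ←, go to A
A | .....[0]0.   read 0 → write ., move →, go to A
A | ......[0].   read 0 → write ., move →, go to A
A | .......[.]   read . → write 1, move ←, go to D
D | ......[.]1   read . → write 0, move →, go to H
H | ......0[1]
At halt the head is at cell 6.

6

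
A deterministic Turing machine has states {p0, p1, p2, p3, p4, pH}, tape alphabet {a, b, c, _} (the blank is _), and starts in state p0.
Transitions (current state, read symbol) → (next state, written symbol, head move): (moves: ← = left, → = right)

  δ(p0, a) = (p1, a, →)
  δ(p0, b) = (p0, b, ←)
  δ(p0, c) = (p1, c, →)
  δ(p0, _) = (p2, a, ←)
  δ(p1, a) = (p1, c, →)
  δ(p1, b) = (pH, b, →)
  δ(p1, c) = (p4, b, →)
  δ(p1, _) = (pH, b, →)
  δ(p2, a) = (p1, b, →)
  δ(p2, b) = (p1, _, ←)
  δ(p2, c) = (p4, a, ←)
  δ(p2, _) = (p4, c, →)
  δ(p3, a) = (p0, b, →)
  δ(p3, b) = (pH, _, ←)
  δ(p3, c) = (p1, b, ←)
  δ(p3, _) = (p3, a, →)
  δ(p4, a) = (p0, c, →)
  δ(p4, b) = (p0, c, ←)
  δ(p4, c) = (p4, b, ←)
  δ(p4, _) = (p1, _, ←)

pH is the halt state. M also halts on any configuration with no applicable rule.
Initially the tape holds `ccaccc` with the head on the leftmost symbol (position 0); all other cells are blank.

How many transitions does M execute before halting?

13

p0 | [c]caccc   read c → write c, move →, go to p1
p1 | c[c]accc   read c → write b, move →, go to p4
p4 | cb[a]ccc   read a → write c, move →, go to p0
p0 | cbc[c]cc   read c → write c, move →, go to p1
p1 | cbcc[c]c   read c → write b, move →, go to p4
p4 | cbccb[c]   read c → write b, move ←, go to p4
p4 | cbcc[b]b   read b → write c, move ←, go to p0
p0 | cbc[c]cb   read c → write c, move →, go to p1
p1 | cbcc[c]b   read c → write b, move →, go to p4
p4 | cbccb[b]   read b → write c, move ←, go to p0
p0 | cbcc[b]c   read b → write b, move ←, go to p0
p0 | cbc[c]bc   read c → write c, move →, go to p1
p1 | cbcc[b]c   read b → write b, move →, go to pH
pH | cbccb[c]
M halts after 13 transitions.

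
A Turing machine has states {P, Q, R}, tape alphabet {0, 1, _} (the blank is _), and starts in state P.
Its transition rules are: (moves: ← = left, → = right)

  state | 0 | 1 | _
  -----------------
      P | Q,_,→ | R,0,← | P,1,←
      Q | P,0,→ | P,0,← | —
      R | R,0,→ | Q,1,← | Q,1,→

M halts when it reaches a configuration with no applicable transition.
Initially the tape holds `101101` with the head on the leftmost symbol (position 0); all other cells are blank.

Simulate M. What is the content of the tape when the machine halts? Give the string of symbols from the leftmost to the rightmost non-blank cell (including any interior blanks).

100000001

P | __[1]01101__   read 1 → write 0, move ←, go to R
R | _[_]001101__   read _ → write 1, move →, go to Q
Q | _1[0]01101__   read 0 → write 0, move →, go to P
P | _10[0]1101__   read 0 → write _, move →, go to Q
Q | _10_[1]101__   read 1 → write 0, move ←, go to P
P | _10[_]0101__   read _ → write 1, move ←, go to P
P | _1[0]10101__   read 0 → write _, move →, go to Q
Q | _1_[1]0101__   read 1 → write 0, move ←, go to P
P | _1[_]00101__   read _ → write 1, move ←, go to P
P | _[1]100101__   read 1 → write 0, move ←, go to R
R | [_]0100101__   read _ → write 1, move →, go to Q
Q | 1[0]100101__   read 0 → write 0, move →, go to P
P | 10[1]00101__   read 1 → write 0, move ←, go to R
R | 1[0]000101__   read 0 → write 0, move →, go to R
R | 10[0]00101__   read 0 → write 0, move →, go to R
R | 100[0]0101__   read 0 → write 0, move →, go to R
R | 1000[0]101__   read 0 → write 0, move →, go to R
R | 10000[1]01__   read 1 → write 1, move ←, go to Q
Q | 1000[0]101__   read 0 → write 0, move →, go to P
P | 10000[1]01__   read 1 → write 0, move ←, go to R
R | 1000[0]001__   read 0 → write 0, move →, go to R
R | 10000[0]01__   read 0 → write 0, move →, go to R
R | 100000[0]1__   read 0 → write 0, move →, go to R
R | 1000000[1]__   read 1 → write 1, move ←, go to Q
Q | 100000[0]1__   read 0 → write 0, move →, go to P
P | 1000000[1]__   read 1 → write 0, move ←, go to R
R | 100000[0]0__   read 0 → write 0, move →, go to R
R | 1000000[0]__   read 0 → write 0, move →, go to R
R | 10000000[_]_   read _ → write 1, move →, go to Q
Q | 100000001[_]
The non-blank tape span at halt is 100000001.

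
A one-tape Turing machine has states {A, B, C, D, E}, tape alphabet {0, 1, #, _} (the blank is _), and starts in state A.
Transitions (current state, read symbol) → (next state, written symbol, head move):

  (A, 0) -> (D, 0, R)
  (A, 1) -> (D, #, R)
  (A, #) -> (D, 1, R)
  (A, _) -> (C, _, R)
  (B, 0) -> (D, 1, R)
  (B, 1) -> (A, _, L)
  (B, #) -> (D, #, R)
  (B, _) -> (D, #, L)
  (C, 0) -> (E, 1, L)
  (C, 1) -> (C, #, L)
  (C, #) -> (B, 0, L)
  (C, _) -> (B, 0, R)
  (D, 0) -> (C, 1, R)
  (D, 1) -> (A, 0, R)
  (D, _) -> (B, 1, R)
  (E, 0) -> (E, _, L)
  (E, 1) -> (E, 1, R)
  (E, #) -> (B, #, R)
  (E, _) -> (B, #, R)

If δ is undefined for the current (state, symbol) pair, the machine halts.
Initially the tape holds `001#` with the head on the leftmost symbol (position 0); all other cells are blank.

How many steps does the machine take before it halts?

A | _[0]01#   read 0 → write 0, move R, go to D
D | _0[0]1#   read 0 → write 1, move R, go to C
C | _01[1]#   read 1 → write #, move L, go to C
C | _0[1]##   read 1 → write #, move L, go to C
C | _[0]###   read 0 → write 1, move L, go to E
E | [_]1###   read _ → write #, move R, go to B
B | #[1]###   read 1 → write _, move L, go to A
A | [#]_###   read # → write 1, move R, go to D
D | 1[_]###   read _ → write 1, move R, go to B
B | 11[#]##   read # → write #, move R, go to D
D | 11#[#]#
M halts after 10 transitions.

10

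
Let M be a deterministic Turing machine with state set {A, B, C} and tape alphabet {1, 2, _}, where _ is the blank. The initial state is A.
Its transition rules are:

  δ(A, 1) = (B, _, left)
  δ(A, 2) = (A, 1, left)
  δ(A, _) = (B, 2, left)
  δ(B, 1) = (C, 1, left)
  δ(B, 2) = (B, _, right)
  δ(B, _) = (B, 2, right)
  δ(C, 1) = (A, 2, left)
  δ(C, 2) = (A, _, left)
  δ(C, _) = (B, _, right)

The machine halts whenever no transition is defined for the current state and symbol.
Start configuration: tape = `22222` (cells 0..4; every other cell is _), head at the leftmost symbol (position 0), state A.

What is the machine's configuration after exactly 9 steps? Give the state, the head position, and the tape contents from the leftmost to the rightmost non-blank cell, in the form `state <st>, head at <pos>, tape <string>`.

state C, head at -1, tape 2_12222

A | __[2]2222   read 2 → write 1, move left, go to A
A | _[_]12222   read _ → write 2, move left, go to B
B | [_]212222   read _ → write 2, move right, go to B
B | 2[2]12222   read 2 → write _, move right, go to B
B | 2_[1]2222   read 1 → write 1, move left, go to C
C | 2[_]12222   read _ → write _, move right, go to B
B | 2_[1]2222   read 1 → write 1, move left, go to C
C | 2[_]12222   read _ → write _, move right, go to B
B | 2_[1]2222   read 1 → write 1, move left, go to C
C | 2[_]12222
After 9 steps: state C, head at -1, tape 2_12222.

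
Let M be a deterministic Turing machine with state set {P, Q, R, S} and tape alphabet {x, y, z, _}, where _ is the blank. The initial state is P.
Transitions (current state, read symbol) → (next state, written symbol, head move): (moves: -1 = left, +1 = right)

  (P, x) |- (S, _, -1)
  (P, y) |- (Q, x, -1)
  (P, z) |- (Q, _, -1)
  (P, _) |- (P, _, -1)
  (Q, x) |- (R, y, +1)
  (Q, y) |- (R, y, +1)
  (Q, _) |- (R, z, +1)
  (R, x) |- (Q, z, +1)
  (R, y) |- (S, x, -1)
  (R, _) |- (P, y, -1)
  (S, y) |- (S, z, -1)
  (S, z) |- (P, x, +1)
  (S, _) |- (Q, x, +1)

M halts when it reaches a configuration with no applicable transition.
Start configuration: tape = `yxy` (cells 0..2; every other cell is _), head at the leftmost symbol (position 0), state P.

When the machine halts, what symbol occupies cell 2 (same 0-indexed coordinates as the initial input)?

state=P head=0 tape=_[y]xy   (P,y)→(Q,x,-1)
state=Q head=-1 tape=[_]xxy   (Q,_)→(R,z,+1)
state=R head=0 tape=z[x]xy   (R,x)→(Q,z,+1)
state=Q head=1 tape=zz[x]y   (Q,x)→(R,y,+1)
state=R head=2 tape=zzy[y]   (R,y)→(S,x,-1)
state=S head=1 tape=zz[y]x   (S,y)→(S,z,-1)
state=S head=0 tape=z[z]zx   (S,z)→(P,x,+1)
state=P head=1 tape=zx[z]x   (P,z)→(Q,_,-1)
state=Q head=0 tape=z[x]_x   (Q,x)→(R,y,+1)
state=R head=1 tape=zy[_]x   (R,_)→(P,y,-1)
state=P head=0 tape=z[y]yx   (P,y)→(Q,x,-1)
state=Q head=-1 tape=[z]xyx
Cell 2 holds x when M halts.

x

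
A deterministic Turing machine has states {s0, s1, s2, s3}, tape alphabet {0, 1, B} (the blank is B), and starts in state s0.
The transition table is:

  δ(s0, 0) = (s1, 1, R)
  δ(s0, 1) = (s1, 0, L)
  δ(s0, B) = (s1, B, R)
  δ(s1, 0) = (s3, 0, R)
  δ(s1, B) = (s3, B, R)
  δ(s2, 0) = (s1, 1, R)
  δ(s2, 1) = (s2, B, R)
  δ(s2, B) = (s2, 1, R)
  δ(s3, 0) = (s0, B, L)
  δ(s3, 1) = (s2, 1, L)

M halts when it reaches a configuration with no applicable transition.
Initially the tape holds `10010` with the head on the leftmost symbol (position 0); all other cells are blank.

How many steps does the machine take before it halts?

state=s0 head=0 tape=B[1]0010BB   (s0,1)→(s1,0,L)
state=s1 head=-1 tape=[B]00010BB   (s1,B)→(s3,B,R)
state=s3 head=0 tape=B[0]0010BB   (s3,0)→(s0,B,L)
state=s0 head=-1 tape=[B]B0010BB   (s0,B)→(s1,B,R)
state=s1 head=0 tape=B[B]0010BB   (s1,B)→(s3,B,R)
state=s3 head=1 tape=BB[0]010BB   (s3,0)→(s0,B,L)
state=s0 head=0 tape=B[B]B010BB   (s0,B)→(s1,B,R)
state=s1 head=1 tape=BB[B]010BB   (s1,B)→(s3,B,R)
state=s3 head=2 tape=BBB[0]10BB   (s3,0)→(s0,B,L)
state=s0 head=1 tape=BB[B]B10BB   (s0,B)→(s1,B,R)
state=s1 head=2 tape=BBB[B]10BB   (s1,B)→(s3,B,R)
state=s3 head=3 tape=BBBB[1]0BB   (s3,1)→(s2,1,L)
state=s2 head=2 tape=BBB[B]10BB   (s2,B)→(s2,1,R)
state=s2 head=3 tape=BBB1[1]0BB   (s2,1)→(s2,B,R)
state=s2 head=4 tape=BBB1B[0]BB   (s2,0)→(s1,1,R)
state=s1 head=5 tape=BBB1B1[B]B   (s1,B)→(s3,B,R)
state=s3 head=6 tape=BBB1B1B[B]
M halts after 16 transitions.

16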